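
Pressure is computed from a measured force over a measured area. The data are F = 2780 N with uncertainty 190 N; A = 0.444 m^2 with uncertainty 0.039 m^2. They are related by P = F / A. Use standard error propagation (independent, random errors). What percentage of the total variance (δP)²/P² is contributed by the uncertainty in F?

(δP/P)² = (1·δF/F)² + (-1·δA/A)²
  F term: (1×0.0683)² = 0.00467
  A term: (-1×0.0878)² = 0.00772
Total = 0.0124. Share from F = 0.00467/0.0124 = 0.377.

37.7%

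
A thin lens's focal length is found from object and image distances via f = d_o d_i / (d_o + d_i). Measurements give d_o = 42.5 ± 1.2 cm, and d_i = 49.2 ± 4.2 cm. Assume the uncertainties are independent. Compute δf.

0.966 cm

∂f/∂d_o = (d_i/(d_o+d_i))² = 0.288;  ∂f/∂d_i = (d_o/(d_o+d_i))² = 0.215
δf = √((∂f/∂d_o · δd_o)² + (∂f/∂d_i · δd_i)²) = √(0.119 + 0.814) = 0.966 cm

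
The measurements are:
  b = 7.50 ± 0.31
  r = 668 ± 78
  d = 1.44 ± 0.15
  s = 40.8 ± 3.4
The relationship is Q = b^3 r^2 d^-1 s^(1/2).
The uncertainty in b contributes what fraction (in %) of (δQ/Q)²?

18.6%

(δQ/Q)² = (3·δb/b)² + (2·δr/r)² + (-1·δd/d)² + (½·δs/s)²
  b term: (3×0.0413)² = 0.0154
  r term: (2×0.117)² = 0.0545
  d term: (-1×0.104)² = 0.0109
  s term: (0.5×0.0833)² = 0.00174
Total = 0.0825. Share from b = 0.0154/0.0825 = 0.186.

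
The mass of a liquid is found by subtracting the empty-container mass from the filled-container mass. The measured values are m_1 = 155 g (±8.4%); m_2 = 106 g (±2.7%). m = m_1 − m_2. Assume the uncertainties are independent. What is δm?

13.3 g

Absolute uncertainties add in quadrature for a linear combination:
  (δm_1)² = 170;  (δm_2)² = 8.19
δm = √(178) = 13.3 g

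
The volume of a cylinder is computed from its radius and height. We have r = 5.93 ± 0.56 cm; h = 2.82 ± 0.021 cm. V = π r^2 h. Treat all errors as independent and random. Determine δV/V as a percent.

V is a product of powers, so relative uncertainties combine in quadrature:
  (2·δr/r)² = (2×0.0944)² = 0.0357;  (1·δh/h)² = (1×0.00745)² = 5.55e-05
δV/V = √(0.0357) = 0.189

18.9%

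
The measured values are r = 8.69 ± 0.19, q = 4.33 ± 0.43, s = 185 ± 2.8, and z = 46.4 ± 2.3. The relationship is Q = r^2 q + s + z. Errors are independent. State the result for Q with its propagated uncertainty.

Let p = r^2·q = 327. δp/p = √((2·δr/r)² + (1·δq/q)²) = √(0.00191 + 0.00986) = 0.109, so δp = 35.5.
Q = p + s + z: δQ = √(δp² + δs² + δz²) = √(1260 + 7.84 + 5.29) = 35.7
Q = 558.

558 ± 35.7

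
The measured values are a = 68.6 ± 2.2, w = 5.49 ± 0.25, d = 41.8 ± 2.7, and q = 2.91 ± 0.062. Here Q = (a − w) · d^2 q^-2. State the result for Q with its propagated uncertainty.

13000 ± 1830

Let u = a − w = 63.1. δu = √(δa² + δw²) = √(4.84 + 0.0625) = 2.21, so δu/u = 0.0351.
Q is then a monomial in u, d, q:
δQ/Q = √((δu/u)² + (2·δd/d)² + (-2·δq/q)²) = √(0.00123 + 0.0167 + 0.00182) = 0.140
Q = 13000, so δQ = 0.140 × 13000 = 1830.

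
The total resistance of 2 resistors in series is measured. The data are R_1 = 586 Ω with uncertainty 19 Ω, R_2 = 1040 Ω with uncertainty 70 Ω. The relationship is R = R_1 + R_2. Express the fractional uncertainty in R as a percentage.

Absolute uncertainties add in quadrature for a linear combination:
  (δR_1)² = 361;  (δR_2)² = 4900
δR = √(5260) = 72.5 Ω
R = 1630 Ω, so δR/R = 72.5/1630 = 0.0446.

4.46%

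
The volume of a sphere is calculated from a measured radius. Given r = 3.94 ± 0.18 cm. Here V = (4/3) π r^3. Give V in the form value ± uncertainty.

256 ± 35.1 cm^3

Relative error in a monomial: (δV/V)² = Σ (nᵢ · δxᵢ/xᵢ)².
  (3·δr/r)² = (3×0.0457)² = 0.0188
δV/V = √(0.0188) = 0.137
V = 256 cm^3, so δV = 0.137 × 256 = 35.1 cm^3.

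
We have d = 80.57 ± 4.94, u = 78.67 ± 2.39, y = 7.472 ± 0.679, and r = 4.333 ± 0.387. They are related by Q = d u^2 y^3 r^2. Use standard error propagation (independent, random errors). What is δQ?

Products/powers → add relative errors in quadrature, weighted by exponent:
  (1·δd/d)² = (1×0.0613)² = 0.00376;  (2·δu/u)² = (2×0.0304)² = 0.00369;  (3·δy/y)² = (3×0.0909)² = 0.0743;  (2·δr/r)² = (2×0.0893)² = 0.0319
δQ/Q = √(0.114) = 0.337
Q = 3.906e+09, so δQ = 0.337 × 3.906e+09 = 1.32e+09.

1.32e+09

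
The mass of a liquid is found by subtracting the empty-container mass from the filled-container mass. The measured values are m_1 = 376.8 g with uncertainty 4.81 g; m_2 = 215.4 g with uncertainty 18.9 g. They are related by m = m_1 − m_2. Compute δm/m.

0.121

Each term contributes (cᵢ δxᵢ)² to (δm)²:
  (δm_1)² = 23.1;  (δm_2)² = 357
δm = √(380) = 19.5 g
m = 161.4 g, so δm/m = 19.5/161.4 = 0.121.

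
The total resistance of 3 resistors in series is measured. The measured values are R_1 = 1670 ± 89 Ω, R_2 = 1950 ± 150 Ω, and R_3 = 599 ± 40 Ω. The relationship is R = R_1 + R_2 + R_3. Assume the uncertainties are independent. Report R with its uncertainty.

Absolute uncertainties add in quadrature for a linear combination:
  (δR_1)² = 7920;  (δR_2)² = 22500;  (δR_3)² = 1600
δR = √(32000) = 179 Ω
R = 4220 Ω.

4220 ± 179 Ω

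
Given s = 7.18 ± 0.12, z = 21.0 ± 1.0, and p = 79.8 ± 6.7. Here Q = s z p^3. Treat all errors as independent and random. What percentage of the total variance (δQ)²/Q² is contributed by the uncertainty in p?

96.1%

(δQ/Q)² = (1·δs/s)² + (1·δz/z)² + (3·δp/p)²
  s term: (1×0.0167)² = 0.000279
  z term: (1×0.0476)² = 0.00227
  p term: (3×0.0840)² = 0.0634
Total = 0.0660. Share from p = 0.0634/0.0660 = 0.961.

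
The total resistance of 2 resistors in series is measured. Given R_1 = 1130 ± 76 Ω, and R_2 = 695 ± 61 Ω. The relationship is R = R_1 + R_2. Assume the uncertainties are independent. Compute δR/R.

Absolute uncertainties add in quadrature for a linear combination:
  (δR_1)² = 5780;  (δR_2)² = 3720
δR = √(9500) = 97.5 Ω
R = 1820 Ω, so δR/R = 97.5/1820 = 0.0534.

0.0534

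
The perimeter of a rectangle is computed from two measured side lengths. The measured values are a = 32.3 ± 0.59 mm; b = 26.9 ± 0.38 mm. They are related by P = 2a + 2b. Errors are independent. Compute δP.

Absolute uncertainties add in quadrature for a linear combination:
  (2·δa)² = 1.39;  (2·δb)² = 0.578
δP = √(1.97) = 1.40 mm

1.40 mm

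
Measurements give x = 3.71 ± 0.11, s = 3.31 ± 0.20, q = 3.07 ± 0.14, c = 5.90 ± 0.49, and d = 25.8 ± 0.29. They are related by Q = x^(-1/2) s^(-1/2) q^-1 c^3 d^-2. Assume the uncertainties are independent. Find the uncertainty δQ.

0.00736

Relative error in a monomial: (δQ/Q)² = Σ (nᵢ · δxᵢ/xᵢ)².
  (−½·δx/x)² = (-0.5×0.0296)² = 0.000220;  (−½·δs/s)² = (-0.5×0.0604)² = 0.000913;  (-1·δq/q)² = (-1×0.0456)² = 0.00208;  (3·δc/c)² = (3×0.0831)² = 0.0621;  (-2·δd/d)² = (-2×0.0112)² = 0.000505
δQ/Q = √(0.0658) = 0.257
Q = 0.0287, so δQ = 0.257 × 0.0287 = 0.00736.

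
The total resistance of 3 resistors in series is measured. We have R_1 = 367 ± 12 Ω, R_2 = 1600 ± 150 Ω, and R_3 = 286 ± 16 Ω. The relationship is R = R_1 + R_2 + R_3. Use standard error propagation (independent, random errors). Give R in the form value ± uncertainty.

Absolute uncertainties add in quadrature for a linear combination:
  (δR_1)² = 144;  (δR_2)² = 22500;  (δR_3)² = 256
δR = √(22900) = 151 Ω
R = 2250 Ω.

2250 ± 151 Ω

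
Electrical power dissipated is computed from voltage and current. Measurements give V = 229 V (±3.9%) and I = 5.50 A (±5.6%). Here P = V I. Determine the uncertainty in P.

Relative error in a monomial: (δP/P)² = Σ (nᵢ · δxᵢ/xᵢ)².
  (1·δV/V)² = (1×0.0390)² = 0.00152;  (1·δI/I)² = (1×0.0560)² = 0.00314
δP/P = √(0.00466) = 0.0682
P = 1260 W, so δP = 0.0682 × 1260 = 86.0 W.

86.0 W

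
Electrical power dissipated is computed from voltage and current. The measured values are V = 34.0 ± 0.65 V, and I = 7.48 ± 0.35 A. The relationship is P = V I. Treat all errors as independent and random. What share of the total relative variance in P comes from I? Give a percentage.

85.7%

(δP/P)² = (1·δV/V)² + (1·δI/I)²
  V term: (1×0.0191)² = 0.000365
  I term: (1×0.0468)² = 0.00219
Total = 0.00255. Share from I = 0.00219/0.00255 = 0.857.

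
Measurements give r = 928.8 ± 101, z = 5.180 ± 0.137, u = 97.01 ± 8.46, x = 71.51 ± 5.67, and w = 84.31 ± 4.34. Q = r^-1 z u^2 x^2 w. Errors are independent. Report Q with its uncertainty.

(2.263 ± 0.602) × 10^7

Q is a product of powers, so relative uncertainties combine in quadrature:
  (-1·δr/r)² = (-1×0.109)² = 0.0118;  (1·δz/z)² = (1×0.0264)² = 0.000699;  (2·δu/u)² = (2×0.0872)² = 0.0304;  (2·δx/x)² = (2×0.0793)² = 0.0251;  (1·δw/w)² = (1×0.0515)² = 0.00265
δQ/Q = √(0.0707) = 0.266
Q = 2.263e+07, so δQ = 0.266 × 2.263e+07 = 6.02e+06.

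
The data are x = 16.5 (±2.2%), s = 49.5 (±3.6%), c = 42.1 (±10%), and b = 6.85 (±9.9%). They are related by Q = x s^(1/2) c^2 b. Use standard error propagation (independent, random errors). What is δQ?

3.17e+05

Relative error in a monomial: (δQ/Q)² = Σ (nᵢ · δxᵢ/xᵢ)².
  (1·δx/x)² = (1×0.0220)² = 0.000484;  (½·δs/s)² = (0.5×0.0360)² = 0.000324;  (2·δc/c)² = (2×0.100)² = 0.0400;  (1·δb/b)² = (1×0.0990)² = 0.00980
δQ/Q = √(0.0506) = 0.225
Q = 1.41e+06, so δQ = 0.225 × 1.41e+06 = 3.17e+05.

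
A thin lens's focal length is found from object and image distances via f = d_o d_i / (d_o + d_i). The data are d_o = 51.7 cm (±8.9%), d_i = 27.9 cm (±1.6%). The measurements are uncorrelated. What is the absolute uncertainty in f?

0.596 cm

∂f/∂d_o = (d_i/(d_o+d_i))² = 0.123;  ∂f/∂d_i = (d_o/(d_o+d_i))² = 0.422
δf = √((∂f/∂d_o · δd_o)² + (∂f/∂d_i · δd_i)²) = √(0.320 + 0.0355) = 0.596 cm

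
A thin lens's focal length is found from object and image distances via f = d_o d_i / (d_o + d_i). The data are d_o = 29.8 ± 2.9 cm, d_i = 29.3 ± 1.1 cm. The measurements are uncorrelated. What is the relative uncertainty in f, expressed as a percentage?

∂f/∂d_o = (d_i/(d_o+d_i))² = 0.246;  ∂f/∂d_i = (d_o/(d_o+d_i))² = 0.254
δf = √((∂f/∂d_o · δd_o)² + (∂f/∂d_i · δd_i)²) = √(0.508 + 0.0782) = 0.766 cm
f = 14.8 cm, so δf/f = 0.766/14.8 = 0.0518.

5.18%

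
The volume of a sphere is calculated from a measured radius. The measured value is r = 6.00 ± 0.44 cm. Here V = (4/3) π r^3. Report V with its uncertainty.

905 ± 199 cm^3

V is a product of powers, so relative uncertainties combine in quadrature:
  (3·δr/r)² = (3×0.0733)² = 0.0484
δV/V = √(0.0484) = 0.220
V = 905 cm^3, so δV = 0.220 × 905 = 199 cm^3.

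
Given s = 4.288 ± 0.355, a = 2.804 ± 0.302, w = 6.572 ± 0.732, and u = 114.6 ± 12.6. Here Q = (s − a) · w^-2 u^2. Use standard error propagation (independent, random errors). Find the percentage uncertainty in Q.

44.3%

Let h = s − a = 1.484. δh = √(δs² + δa²) = √(0.126 + 0.0912) = 0.466, so δh/h = 0.314.
Q is then a monomial in h, w, u:
δQ/Q = √((δh/h)² + (-2·δw/w)² + (2·δu/u)²) = √(0.0986 + 0.0496 + 0.0484) = 0.443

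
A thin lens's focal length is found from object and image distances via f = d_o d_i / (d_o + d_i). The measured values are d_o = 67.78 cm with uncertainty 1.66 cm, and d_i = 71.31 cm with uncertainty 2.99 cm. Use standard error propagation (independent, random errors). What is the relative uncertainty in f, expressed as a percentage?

2.40%

∂f/∂d_o = (d_i/(d_o+d_i))² = 0.263;  ∂f/∂d_i = (d_o/(d_o+d_i))² = 0.237
δf = √((∂f/∂d_o · δd_o)² + (∂f/∂d_i · δd_i)²) = √(0.190 + 0.504) = 0.833 cm
f = 34.75 cm, so δf/f = 0.833/34.75 = 0.0240.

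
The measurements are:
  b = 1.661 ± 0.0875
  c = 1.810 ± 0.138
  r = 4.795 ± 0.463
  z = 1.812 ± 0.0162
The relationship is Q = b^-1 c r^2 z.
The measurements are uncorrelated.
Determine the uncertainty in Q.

9.73

Since Q is a product/quotient, work with relative uncertainties:
  (-1·δb/b)² = (-1×0.0527)² = 0.00278;  (1·δc/c)² = (1×0.0762)² = 0.00581;  (2·δr/r)² = (2×0.0966)² = 0.0373;  (1·δz/z)² = (1×0.00894)² = 7.99e-05
δQ/Q = √(0.0460) = 0.214
Q = 45.40, so δQ = 0.214 × 45.40 = 9.73.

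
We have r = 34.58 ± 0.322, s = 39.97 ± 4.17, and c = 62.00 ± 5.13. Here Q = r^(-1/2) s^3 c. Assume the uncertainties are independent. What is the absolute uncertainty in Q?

Each factor contributes (exponent × relative error)² to (δQ/Q)²:
  (−½·δr/r)² = (-0.5×0.00931)² = 2.17e-05;  (3·δs/s)² = (3×0.104)² = 0.0980;  (1·δc/c)² = (1×0.0827)² = 0.00685
δQ/Q = √(0.105) = 0.324
Q = 673300, so δQ = 0.324 × 673300 = 2.18e+05.

2.18e+05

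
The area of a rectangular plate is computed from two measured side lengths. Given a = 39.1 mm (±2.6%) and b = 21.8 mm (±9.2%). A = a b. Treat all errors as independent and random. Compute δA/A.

0.0956

A is a product of powers, so relative uncertainties combine in quadrature:
  (1·δa/a)² = (1×0.0260)² = 0.000676;  (1·δb/b)² = (1×0.0920)² = 0.00846
δA/A = √(0.00914) = 0.0956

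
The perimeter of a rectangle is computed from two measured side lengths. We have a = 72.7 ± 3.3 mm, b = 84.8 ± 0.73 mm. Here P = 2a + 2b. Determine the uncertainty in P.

6.76 mm

For a sum/difference, combine absolute errors in quadrature:
  (2·δa)² = 43.6;  (2·δb)² = 2.13
δP = √(45.7) = 6.76 mm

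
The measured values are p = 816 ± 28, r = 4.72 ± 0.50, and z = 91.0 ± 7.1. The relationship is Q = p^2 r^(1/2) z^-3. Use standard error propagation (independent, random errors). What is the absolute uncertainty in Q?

0.479

Q is a product of powers, so relative uncertainties combine in quadrature:
  (2·δp/p)² = (2×0.0343)² = 0.00471;  (½·δr/r)² = (0.5×0.106)² = 0.00281;  (-3·δz/z)² = (-3×0.0780)² = 0.0548
δQ/Q = √(0.0623) = 0.250
Q = 1.92, so δQ = 0.250 × 1.92 = 0.479.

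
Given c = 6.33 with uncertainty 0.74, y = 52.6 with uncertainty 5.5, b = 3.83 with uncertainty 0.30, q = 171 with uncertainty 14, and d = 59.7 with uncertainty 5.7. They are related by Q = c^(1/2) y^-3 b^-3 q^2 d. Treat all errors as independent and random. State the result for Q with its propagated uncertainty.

0.537 ± 0.236

Since Q is a product/quotient, work with relative uncertainties:
  (½·δc/c)² = (0.5×0.117)² = 0.00342;  (-3·δy/y)² = (-3×0.105)² = 0.0984;  (-3·δb/b)² = (-3×0.0783)² = 0.0552;  (2·δq/q)² = (2×0.0819)² = 0.0268;  (1·δd/d)² = (1×0.0955)² = 0.00912
δQ/Q = √(0.193) = 0.439
Q = 0.537, so δQ = 0.439 × 0.537 = 0.236.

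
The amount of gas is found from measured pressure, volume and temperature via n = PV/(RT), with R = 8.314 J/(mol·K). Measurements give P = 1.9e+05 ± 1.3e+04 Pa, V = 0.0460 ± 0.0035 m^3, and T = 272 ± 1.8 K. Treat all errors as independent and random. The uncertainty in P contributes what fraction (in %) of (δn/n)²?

(δn/n)² = (1·δP/P)² + (1·δV/V)² + (-1·δT/T)²
  P term: (1×0.0684)² = 0.00468
  V term: (1×0.0761)² = 0.00579
  T term: (-1×0.00662)² = 4.38e-05
Total = 0.0105. Share from P = 0.00468/0.0105 = 0.445.

44.5%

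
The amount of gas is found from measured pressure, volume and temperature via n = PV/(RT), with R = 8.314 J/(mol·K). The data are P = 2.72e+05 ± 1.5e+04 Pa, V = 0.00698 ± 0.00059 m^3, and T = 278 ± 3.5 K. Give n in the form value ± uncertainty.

Relative error in a monomial: (δn/n)² = Σ (nᵢ · δxᵢ/xᵢ)².
  (1·δP/P)² = (1×0.0551)² = 0.00304;  (1·δV/V)² = (1×0.0845)² = 0.00714;  (-1·δT/T)² = (-1×0.0126)² = 0.000159
δn/n = √(0.0103) = 0.102
n = 0.821 mol, so δn = 0.102 × 0.821 = 0.0835 mol.

0.821 ± 0.0835 mol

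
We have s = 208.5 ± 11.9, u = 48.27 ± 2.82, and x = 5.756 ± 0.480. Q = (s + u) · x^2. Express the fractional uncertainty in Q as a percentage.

Let w = s + u = 256.8. δw = √(δs² + δu²) = √(142 + 7.95) = 12.2, so δw/w = 0.0476.
Q is then a monomial in w, x:
δQ/Q = √((δw/w)² + (2·δx/x)²) = √(0.00227 + 0.0278) = 0.173

17.3%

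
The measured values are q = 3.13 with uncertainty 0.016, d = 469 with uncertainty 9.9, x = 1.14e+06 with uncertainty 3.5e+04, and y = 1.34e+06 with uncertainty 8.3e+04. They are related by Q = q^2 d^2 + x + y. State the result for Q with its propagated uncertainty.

Let p = q^2·d^2 = 2.15e+06. δp/p = √((2·δq/q)² + (2·δd/d)²) = √(0.000105 + 0.00178) = 0.0434, so δp = 93600.
Q = p + x + y: δQ = √(δp² + δx² + δy²) = √(8.76e+09 + 1.22e+09 + 6.89e+09) = 1.3e+05
Q = 4.63e+06.

(4.63 ± 0.130) × 10^6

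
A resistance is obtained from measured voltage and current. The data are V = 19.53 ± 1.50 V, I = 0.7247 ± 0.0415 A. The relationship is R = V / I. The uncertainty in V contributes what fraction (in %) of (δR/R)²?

64.3%

(δR/R)² = (1·δV/V)² + (-1·δI/I)²
  V term: (1×0.0768)² = 0.00590
  I term: (-1×0.0573)² = 0.00328
Total = 0.00918. Share from V = 0.00590/0.00918 = 0.643.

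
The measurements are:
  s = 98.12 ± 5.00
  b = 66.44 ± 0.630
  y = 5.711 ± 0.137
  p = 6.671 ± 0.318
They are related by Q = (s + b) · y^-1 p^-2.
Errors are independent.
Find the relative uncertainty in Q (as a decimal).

0.103

Let u = s + b = 164.6. δu = √(δs² + δb²) = √(25.0 + 0.397) = 5.04, so δu/u = 0.0306.
Q is then a monomial in u, y, p:
δQ/Q = √((δu/u)² + (-1·δy/y)² + (-2·δp/p)²) = √(0.000938 + 0.000575 + 0.00909) = 0.103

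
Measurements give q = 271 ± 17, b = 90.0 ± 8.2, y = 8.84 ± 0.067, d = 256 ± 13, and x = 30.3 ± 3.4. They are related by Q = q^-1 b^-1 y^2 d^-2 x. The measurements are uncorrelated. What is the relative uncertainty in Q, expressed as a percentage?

18.8%

Relative error in a monomial: (δQ/Q)² = Σ (nᵢ · δxᵢ/xᵢ)².
  (-1·δq/q)² = (-1×0.0627)² = 0.00394;  (-1·δb/b)² = (-1×0.0911)² = 0.00830;  (2·δy/y)² = (2×0.00758)² = 0.000230;  (-2·δd/d)² = (-2×0.0508)² = 0.0103;  (1·δx/x)² = (1×0.112)² = 0.0126
δQ/Q = √(0.0354) = 0.188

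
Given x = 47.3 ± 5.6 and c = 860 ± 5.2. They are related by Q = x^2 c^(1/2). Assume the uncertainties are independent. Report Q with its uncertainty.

65600 ± 15500

Relative error in a monomial: (δQ/Q)² = Σ (nᵢ · δxᵢ/xᵢ)².
  (2·δx/x)² = (2×0.118)² = 0.0561;  (½·δc/c)² = (0.5×0.00605)² = 9.14e-06
δQ/Q = √(0.0561) = 0.237
Q = 65600, so δQ = 0.237 × 65600 = 15500.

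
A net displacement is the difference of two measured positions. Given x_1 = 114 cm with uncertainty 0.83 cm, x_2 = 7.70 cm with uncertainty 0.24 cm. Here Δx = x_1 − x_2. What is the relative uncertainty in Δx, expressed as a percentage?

0.813%

Each term contributes (cᵢ δxᵢ)² to (δΔx)²:
  (δx_1)² = 0.689;  (δx_2)² = 0.0576
δΔx = √(0.746) = 0.864 cm
Δx = 106 cm, so δΔx/Δx = 0.864/106 = 0.00813.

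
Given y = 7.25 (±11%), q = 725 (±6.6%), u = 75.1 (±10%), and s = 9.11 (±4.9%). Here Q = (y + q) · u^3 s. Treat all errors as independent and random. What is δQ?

8.79e+08

Let w = y + q = 732. δw = √(δy² + δq²) = √(0.636 + 2290) = 47.9, so δw/w = 0.0654.
Q is then a monomial in w, u, s:
δQ/Q = √((δw/w)² + (3·δu/u)² + (1·δs/s)²) = √(0.00427 + 0.0900 + 0.00240) = 0.311
Q = 2.83e+09, so δQ = 0.311 × 2.83e+09 = 8.79e+08.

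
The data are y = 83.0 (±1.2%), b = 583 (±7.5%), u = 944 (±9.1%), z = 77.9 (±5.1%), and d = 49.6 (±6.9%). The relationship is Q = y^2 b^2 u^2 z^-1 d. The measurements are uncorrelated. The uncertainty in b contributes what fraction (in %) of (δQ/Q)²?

35.4%

(δQ/Q)² = (2·δy/y)² + (2·δb/b)² + (2·δu/u)² + (-1·δz/z)² + (1·δd/d)²
  y term: (2×0.0120)² = 0.000576
  b term: (2×0.0750)² = 0.0225
  u term: (2×0.0910)² = 0.0331
  z term: (-1×0.0510)² = 0.00260
  d term: (1×0.0690)² = 0.00476
Total = 0.0636. Share from b = 0.0225/0.0636 = 0.354.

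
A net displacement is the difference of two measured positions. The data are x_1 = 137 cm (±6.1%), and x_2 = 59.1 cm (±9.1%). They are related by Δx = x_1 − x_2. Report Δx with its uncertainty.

Δx is a linear combination, so absolute uncertainties add in quadrature:
  (δx_1)² = 69.8;  (δx_2)² = 28.9
δΔx = √(98.8) = 9.94 cm
Δx = 77.9 cm.

77.9 ± 9.94 cm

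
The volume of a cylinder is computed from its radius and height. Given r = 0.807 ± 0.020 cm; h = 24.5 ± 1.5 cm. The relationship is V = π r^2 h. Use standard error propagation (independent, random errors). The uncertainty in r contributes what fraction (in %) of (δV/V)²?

39.6%

(δV/V)² = (2·δr/r)² + (1·δh/h)²
  r term: (2×0.0248)² = 0.00246
  h term: (1×0.0612)² = 0.00375
Total = 0.00621. Share from r = 0.00246/0.00621 = 0.396.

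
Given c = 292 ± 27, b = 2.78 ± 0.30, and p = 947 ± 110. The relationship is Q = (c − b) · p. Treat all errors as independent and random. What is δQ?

Let u = c − b = 289. δu = √(δc² + δb²) = √(729 + 0.0900) = 27.0, so δu/u = 0.0934.
Q is then a monomial in u, p:
δQ/Q = √((δu/u)² + (1·δp/p)²) = √(0.00872 + 0.0135) = 0.149
Q = 2.74e+05, so δQ = 0.149 × 2.74e+05 = 40800.

40800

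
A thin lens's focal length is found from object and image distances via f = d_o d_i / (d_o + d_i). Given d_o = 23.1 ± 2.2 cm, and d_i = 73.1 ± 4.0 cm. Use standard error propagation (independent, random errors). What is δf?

1.29 cm

∂f/∂d_o = (d_i/(d_o+d_i))² = 0.577;  ∂f/∂d_i = (d_o/(d_o+d_i))² = 0.0577
δf = √((∂f/∂d_o · δd_o)² + (∂f/∂d_i · δd_i)²) = √(1.61 + 0.0532) = 1.29 cm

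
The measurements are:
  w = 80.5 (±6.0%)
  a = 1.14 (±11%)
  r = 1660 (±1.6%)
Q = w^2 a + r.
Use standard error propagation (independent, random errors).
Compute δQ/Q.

0.133

Let p = w^2·a = 7390. δp/p = √((2·δw/w)² + (1·δa/a)²) = √(0.0144 + 0.0121) = 0.163, so δp = 1200.
Q = p + r: δQ = √(δp² + δr²) = √(1.45e+06 + 705) = 1200
Q = 9050, so δQ/Q = 1200/9050 = 0.133.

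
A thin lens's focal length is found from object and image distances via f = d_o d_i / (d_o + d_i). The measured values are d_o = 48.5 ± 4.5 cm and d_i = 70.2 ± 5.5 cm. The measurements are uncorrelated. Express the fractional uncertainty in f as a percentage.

∂f/∂d_o = (d_i/(d_o+d_i))² = 0.350;  ∂f/∂d_i = (d_o/(d_o+d_i))² = 0.167
δf = √((∂f/∂d_o · δd_o)² + (∂f/∂d_i · δd_i)²) = √(2.48 + 0.843) = 1.82 cm
f = 28.7 cm, so δf/f = 1.82/28.7 = 0.0635.

6.35%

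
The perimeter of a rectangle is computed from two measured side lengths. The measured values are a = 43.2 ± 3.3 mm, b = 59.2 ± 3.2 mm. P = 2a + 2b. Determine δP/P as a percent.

P is a linear combination, so absolute uncertainties add in quadrature:
  (2·δa)² = 43.6;  (2·δb)² = 41.0
δP = √(84.5) = 9.19 mm
P = 205 mm, so δP/P = 9.19/205 = 0.0449.

4.49%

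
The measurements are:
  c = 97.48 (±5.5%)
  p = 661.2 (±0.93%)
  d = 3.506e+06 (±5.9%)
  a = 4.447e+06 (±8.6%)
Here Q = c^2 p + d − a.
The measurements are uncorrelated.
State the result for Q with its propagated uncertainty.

Let w = c^2·p = 6.283e+06. δw/w = √((2·δc/c)² + (1·δp/p)²) = √(0.0121 + 8.65e-05) = 0.110, so δw = 6.94e+05.
Q = w + d − a: δQ = √(δw² + δd² + δa²) = √(4.81e+11 + 4.28e+10 + 1.46e+11) = 8.19e+05
Q = 5.342e+06.

(5.342 ± 0.819) × 10^6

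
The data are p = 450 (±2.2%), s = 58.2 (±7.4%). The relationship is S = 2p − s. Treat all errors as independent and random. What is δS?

20.3

Absolute uncertainties add in quadrature for a linear combination:
  (2·δp)² = 392;  (δs)² = 18.5
δS = √(411) = 20.3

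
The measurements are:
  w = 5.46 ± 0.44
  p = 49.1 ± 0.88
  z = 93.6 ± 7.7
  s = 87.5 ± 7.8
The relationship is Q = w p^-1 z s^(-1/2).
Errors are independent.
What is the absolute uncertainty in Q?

For a monomial Q ∝ w, p^-1, z, s^(-1/2), fractional errors add in quadrature:
  (1·δw/w)² = (1×0.0806)² = 0.00649;  (-1·δp/p)² = (-1×0.0179)² = 0.000321;  (1·δz/z)² = (1×0.0823)² = 0.00677;  (−½·δs/s)² = (-0.5×0.0891)² = 0.00199
δQ/Q = √(0.0156) = 0.125
Q = 1.11, so δQ = 0.125 × 1.11 = 0.139.

0.139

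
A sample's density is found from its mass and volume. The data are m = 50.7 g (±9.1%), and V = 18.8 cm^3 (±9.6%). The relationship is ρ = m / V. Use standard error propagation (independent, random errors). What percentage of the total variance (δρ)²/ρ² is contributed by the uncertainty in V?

52.7%

(δρ/ρ)² = (1·δm/m)² + (-1·δV/V)²
  m term: (1×0.0910)² = 0.00828
  V term: (-1×0.0960)² = 0.00922
Total = 0.0175. Share from V = 0.00922/0.0175 = 0.527.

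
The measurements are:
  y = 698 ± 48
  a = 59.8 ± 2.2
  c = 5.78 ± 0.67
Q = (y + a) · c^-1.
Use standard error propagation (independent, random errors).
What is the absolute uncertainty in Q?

17.3

Let u = y + a = 758. δu = √(δy² + δa²) = √(2300 + 4.84) = 48.1, so δu/u = 0.0634.
Q is then a monomial in u, c:
δQ/Q = √((δu/u)² + (-1·δc/c)²) = √(0.00402 + 0.0134) = 0.132
Q = 131, so δQ = 0.132 × 131 = 17.3.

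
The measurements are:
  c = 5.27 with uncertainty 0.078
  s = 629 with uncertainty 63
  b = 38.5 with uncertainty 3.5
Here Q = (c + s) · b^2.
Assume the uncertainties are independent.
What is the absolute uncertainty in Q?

1.95e+05

Let u = c + s = 634. δu = √(δc² + δs²) = √(0.00608 + 3970) = 63.0, so δu/u = 0.0993.
Q is then a monomial in u, b:
δQ/Q = √((δu/u)² + (2·δb/b)²) = √(0.00987 + 0.0331) = 0.207
Q = 9.4e+05, so δQ = 0.207 × 9.4e+05 = 1.95e+05.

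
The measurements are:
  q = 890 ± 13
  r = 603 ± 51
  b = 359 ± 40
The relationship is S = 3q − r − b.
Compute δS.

75.6

S is a linear combination, so absolute uncertainties add in quadrature:
  (3·δq)² = 1520;  (δr)² = 2600;  (δb)² = 1600
δS = √(5720) = 75.6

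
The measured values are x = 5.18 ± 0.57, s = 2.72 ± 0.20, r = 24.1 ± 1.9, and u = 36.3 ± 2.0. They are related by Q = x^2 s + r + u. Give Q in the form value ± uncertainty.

133 ± 17.2

Let p = x^2·s = 73.0. δp/p = √((2·δx/x)² + (1·δs/s)²) = √(0.0484 + 0.00541) = 0.232, so δp = 16.9.
Q = p + r + u: δQ = √(δp² + δr² + δu²) = √(287 + 3.61 + 4.00) = 17.2
Q = 133.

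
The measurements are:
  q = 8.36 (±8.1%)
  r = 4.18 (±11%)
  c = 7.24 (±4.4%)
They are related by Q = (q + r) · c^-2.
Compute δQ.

Let u = q + r = 12.5. δu = √(δq² + δr²) = √(0.459 + 0.211) = 0.819, so δu/u = 0.0653.
Q is then a monomial in u, c:
δQ/Q = √((δu/u)² + (-2·δc/c)²) = √(0.00426 + 0.00774) = 0.110
Q = 0.239, so δQ = 0.110 × 0.239 = 0.0262.

0.0262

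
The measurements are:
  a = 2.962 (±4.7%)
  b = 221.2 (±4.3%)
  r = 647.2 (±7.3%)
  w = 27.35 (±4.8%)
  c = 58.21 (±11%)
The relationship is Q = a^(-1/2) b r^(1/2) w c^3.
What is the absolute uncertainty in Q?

5.98e+09

Since Q is a product/quotient, work with relative uncertainties:
  (−½·δa/a)² = (-0.5×0.0470)² = 0.000552;  (1·δb/b)² = (1×0.0430)² = 0.00185;  (½·δr/r)² = (0.5×0.0730)² = 0.00133;  (1·δw/w)² = (1×0.0480)² = 0.00230;  (3·δc/c)² = (3×0.110)² = 0.109
δQ/Q = √(0.115) = 0.339
Q = 1.764e+10, so δQ = 0.339 × 1.764e+10 = 5.98e+09.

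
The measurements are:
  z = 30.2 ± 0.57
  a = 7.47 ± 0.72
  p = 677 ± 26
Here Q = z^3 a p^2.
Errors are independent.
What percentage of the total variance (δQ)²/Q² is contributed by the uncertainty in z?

17.4%

(δQ/Q)² = (3·δz/z)² + (1·δa/a)² + (2·δp/p)²
  z term: (3×0.0189)² = 0.00321
  a term: (1×0.0964)² = 0.00929
  p term: (2×0.0384)² = 0.00590
Total = 0.0184. Share from z = 0.00321/0.0184 = 0.174.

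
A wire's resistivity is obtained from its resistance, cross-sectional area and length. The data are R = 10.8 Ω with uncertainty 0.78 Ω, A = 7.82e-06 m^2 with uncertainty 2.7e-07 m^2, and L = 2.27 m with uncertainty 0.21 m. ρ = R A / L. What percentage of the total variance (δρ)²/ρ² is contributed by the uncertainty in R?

(δρ/ρ)² = (1·δR/R)² + (1·δA/A)² + (-1·δL/L)²
  R term: (1×0.0722)² = 0.00522
  A term: (1×0.0345)² = 0.00119
  L term: (-1×0.0925)² = 0.00856
Total = 0.0150. Share from R = 0.00522/0.0150 = 0.349.

34.9%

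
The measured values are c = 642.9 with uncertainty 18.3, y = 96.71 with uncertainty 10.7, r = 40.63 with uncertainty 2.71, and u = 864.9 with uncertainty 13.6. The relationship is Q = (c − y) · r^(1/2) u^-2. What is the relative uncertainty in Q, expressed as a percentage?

6.01%

Let w = c − y = 546.2. δw = √(δc² + δy²) = √(335 + 114) = 21.2, so δw/w = 0.0388.
Q is then a monomial in w, r, u:
δQ/Q = √((δw/w)² + (½·δr/r)² + (-2·δu/u)²) = √(0.00151 + 0.00111 + 0.000989) = 0.0601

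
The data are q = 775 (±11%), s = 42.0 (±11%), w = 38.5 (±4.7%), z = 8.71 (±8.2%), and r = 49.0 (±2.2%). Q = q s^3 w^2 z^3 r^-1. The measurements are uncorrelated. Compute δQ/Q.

Relative error in a monomial: (δQ/Q)² = Σ (nᵢ · δxᵢ/xᵢ)².
  (1·δq/q)² = (1×0.110)² = 0.0121;  (3·δs/s)² = (3×0.110)² = 0.109;  (2·δw/w)² = (2×0.0470)² = 0.00884;  (3·δz/z)² = (3×0.0820)² = 0.0605;  (-1·δr/r)² = (-1×0.0220)² = 0.000484
δQ/Q = √(0.191) = 0.437

0.437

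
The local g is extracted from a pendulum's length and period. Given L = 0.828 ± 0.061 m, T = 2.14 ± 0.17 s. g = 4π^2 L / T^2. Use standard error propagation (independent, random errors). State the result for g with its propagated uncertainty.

g is a product of powers, so relative uncertainties combine in quadrature:
  (1·δL/L)² = (1×0.0737)² = 0.00543;  (-2·δT/T)² = (-2×0.0794)² = 0.0252
δg/g = √(0.0307) = 0.175
g = 7.14 m/s^2, so δg = 0.175 × 7.14 = 1.25 m/s^2.

7.14 ± 1.25 m/s^2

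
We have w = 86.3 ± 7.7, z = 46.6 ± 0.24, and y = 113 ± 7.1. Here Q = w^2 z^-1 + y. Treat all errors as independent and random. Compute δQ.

29.4

Let p = w^2·z^-1 = 160. δp/p = √((2·δw/w)² + (-1·δz/z)²) = √(0.0318 + 2.65e-05) = 0.179, so δp = 28.5.
Q = p + y: δQ = √(δp² + δy²) = √(814 + 50.4) = 29.4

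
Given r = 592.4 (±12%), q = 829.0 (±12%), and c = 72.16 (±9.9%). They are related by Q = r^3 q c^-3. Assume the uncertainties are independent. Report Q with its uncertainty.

(4.587 ± 2.21) × 10^5

Since Q is a product/quotient, work with relative uncertainties:
  (3·δr/r)² = (3×0.120)² = 0.130;  (1·δq/q)² = (1×0.120)² = 0.0144;  (-3·δc/c)² = (-3×0.0990)² = 0.0882
δQ/Q = √(0.232) = 0.482
Q = 458700, so δQ = 0.482 × 458700 = 2.21e+05.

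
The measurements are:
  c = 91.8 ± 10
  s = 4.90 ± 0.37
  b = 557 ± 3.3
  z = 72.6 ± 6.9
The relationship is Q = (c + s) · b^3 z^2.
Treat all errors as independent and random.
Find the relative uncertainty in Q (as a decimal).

Let u = c + s = 96.7. δu = √(δc² + δs²) = √(100 + 0.137) = 10.0, so δu/u = 0.103.
Q is then a monomial in u, b, z:
δQ/Q = √((δu/u)² + (3·δb/b)² + (2·δz/z)²) = √(0.0107 + 0.000316 + 0.0361) = 0.217

0.217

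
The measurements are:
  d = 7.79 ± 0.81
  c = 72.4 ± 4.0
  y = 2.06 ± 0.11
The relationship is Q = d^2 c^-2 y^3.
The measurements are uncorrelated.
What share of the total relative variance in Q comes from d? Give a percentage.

53.3%

(δQ/Q)² = (2·δd/d)² + (-2·δc/c)² + (3·δy/y)²
  d term: (2×0.104)² = 0.0432
  c term: (-2×0.0552)² = 0.0122
  y term: (3×0.0534)² = 0.0257
Total = 0.0811. Share from d = 0.0432/0.0811 = 0.533.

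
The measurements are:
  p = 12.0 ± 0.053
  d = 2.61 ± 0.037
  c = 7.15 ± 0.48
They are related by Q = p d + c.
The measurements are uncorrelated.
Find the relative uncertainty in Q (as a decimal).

0.0174

Let w = p·d = 31.3. δw/w = √((1·δp/p)² + (1·δd/d)²) = √(1.95e-05 + 0.000201) = 0.0148, so δw = 0.465.
Q = w + c: δQ = √(δw² + δc²) = √(0.216 + 0.230) = 0.668
Q = 38.5, so δQ/Q = 0.668/38.5 = 0.0174.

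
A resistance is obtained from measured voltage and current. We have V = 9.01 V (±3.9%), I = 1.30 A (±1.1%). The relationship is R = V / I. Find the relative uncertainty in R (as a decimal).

0.0405

Each factor contributes (exponent × relative error)² to (δR/R)²:
  (1·δV/V)² = (1×0.0390)² = 0.00152;  (-1·δI/I)² = (-1×0.0110)² = 0.000121
δR/R = √(0.00164) = 0.0405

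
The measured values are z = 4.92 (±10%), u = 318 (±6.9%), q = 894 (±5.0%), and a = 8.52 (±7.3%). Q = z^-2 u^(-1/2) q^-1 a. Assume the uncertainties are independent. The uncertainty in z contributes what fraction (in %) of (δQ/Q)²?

(δQ/Q)² = (-2·δz/z)² + (−½·δu/u)² + (-1·δq/q)² + (1·δa/a)²
  z term: (-2×0.100)² = 0.0400
  u term: (-0.5×0.0690)² = 0.00119
  q term: (-1×0.0500)² = 0.00250
  a term: (1×0.0730)² = 0.00533
Total = 0.0490. Share from z = 0.0400/0.0490 = 0.816.

81.6%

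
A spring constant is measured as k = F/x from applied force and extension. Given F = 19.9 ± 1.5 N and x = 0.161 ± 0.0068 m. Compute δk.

10.7 N/m

Products/powers → add relative errors in quadrature, weighted by exponent:
  (1·δF/F)² = (1×0.0754)² = 0.00568;  (-1·δx/x)² = (-1×0.0422)² = 0.00178
δk/k = √(0.00747) = 0.0864
k = 124 N/m, so δk = 0.0864 × 124 = 10.7 N/m.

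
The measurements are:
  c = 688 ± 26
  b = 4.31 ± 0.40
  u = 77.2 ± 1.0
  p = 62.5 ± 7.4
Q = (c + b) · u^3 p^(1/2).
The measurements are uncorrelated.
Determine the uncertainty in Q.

2.02e+08

Let w = c + b = 692. δw = √(δc² + δb²) = √(676 + 0.160) = 26.0, so δw/w = 0.0376.
Q is then a monomial in w, u, p:
δQ/Q = √((δw/w)² + (3·δu/u)² + (½·δp/p)²) = √(0.00141 + 0.00151 + 0.00350) = 0.0802
Q = 2.52e+09, so δQ = 0.0802 × 2.52e+09 = 2.02e+08.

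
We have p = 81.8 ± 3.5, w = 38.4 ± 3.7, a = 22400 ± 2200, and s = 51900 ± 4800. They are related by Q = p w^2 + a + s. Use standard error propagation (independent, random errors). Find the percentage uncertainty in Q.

12.5%

Let h = p·w^2 = 1.21e+05. δh/h = √((1·δp/p)² + (2·δw/w)²) = √(0.00183 + 0.0371) = 0.197, so δh = 23800.
Q = h + a + s: δQ = √(δh² + δa² + δs²) = √(5.67e+08 + 4.84e+06 + 2.3e+07) = 24400
Q = 1.95e+05, so δQ/Q = 24400/1.95e+05 = 0.125.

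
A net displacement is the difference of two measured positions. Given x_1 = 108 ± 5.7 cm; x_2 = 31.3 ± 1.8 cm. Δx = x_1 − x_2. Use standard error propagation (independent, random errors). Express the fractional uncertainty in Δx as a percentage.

Sums and differences: (δΔx)² = Σ (cᵢ δxᵢ)².
  (δx_1)² = 32.5;  (δx_2)² = 3.24
δΔx = √(35.7) = 5.98 cm
Δx = 76.7 cm, so δΔx/Δx = 5.98/76.7 = 0.0779.

7.79%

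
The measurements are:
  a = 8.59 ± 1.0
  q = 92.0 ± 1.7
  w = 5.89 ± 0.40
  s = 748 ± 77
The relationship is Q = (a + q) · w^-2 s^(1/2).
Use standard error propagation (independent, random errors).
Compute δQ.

11.6

Let u = a + q = 101. δu = √(δa² + δq²) = √(1.00 + 2.89) = 1.97, so δu/u = 0.0196.
Q is then a monomial in u, w, s:
δQ/Q = √((δu/u)² + (-2·δw/w)² + (½·δs/s)²) = √(0.000384 + 0.0184 + 0.00265) = 0.147
Q = 79.3, so δQ = 0.147 × 79.3 = 11.6.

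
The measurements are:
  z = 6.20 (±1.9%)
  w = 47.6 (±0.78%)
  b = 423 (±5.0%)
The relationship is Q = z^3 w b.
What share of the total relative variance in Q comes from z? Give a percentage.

(δQ/Q)² = (3·δz/z)² + (1·δw/w)² + (1·δb/b)²
  z term: (3×0.0190)² = 0.00325
  w term: (1×0.00780)² = 6.08e-05
  b term: (1×0.0500)² = 0.00250
Total = 0.00581. Share from z = 0.00325/0.00581 = 0.559.

55.9%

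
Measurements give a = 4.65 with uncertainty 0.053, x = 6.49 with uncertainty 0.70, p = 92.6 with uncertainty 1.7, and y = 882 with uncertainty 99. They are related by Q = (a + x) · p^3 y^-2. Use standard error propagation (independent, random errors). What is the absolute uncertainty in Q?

Let u = a + x = 11.1. δu = √(δa² + δx²) = √(0.00281 + 0.490) = 0.702, so δu/u = 0.0630.
Q is then a monomial in u, p, y:
δQ/Q = √((δu/u)² + (3·δp/p)² + (-2·δy/y)²) = √(0.00397 + 0.00303 + 0.0504) = 0.240
Q = 11.4, so δQ = 0.240 × 11.4 = 2.72.

2.72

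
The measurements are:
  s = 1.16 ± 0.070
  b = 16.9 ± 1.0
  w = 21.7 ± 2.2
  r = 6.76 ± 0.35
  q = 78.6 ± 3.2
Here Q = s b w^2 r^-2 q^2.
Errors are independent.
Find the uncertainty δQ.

3.2e+05

For a monomial Q ∝ s, b, w^2, r^-2, q^2, fractional errors add in quadrature:
  (1·δs/s)² = (1×0.0603)² = 0.00364;  (1·δb/b)² = (1×0.0592)² = 0.00350;  (2·δw/w)² = (2×0.101)² = 0.0411;  (-2·δr/r)² = (-2×0.0518)² = 0.0107;  (2·δq/q)² = (2×0.0407)² = 0.00663
δQ/Q = √(0.0656) = 0.256
Q = 1.25e+06, so δQ = 0.256 × 1.25e+06 = 3.2e+05.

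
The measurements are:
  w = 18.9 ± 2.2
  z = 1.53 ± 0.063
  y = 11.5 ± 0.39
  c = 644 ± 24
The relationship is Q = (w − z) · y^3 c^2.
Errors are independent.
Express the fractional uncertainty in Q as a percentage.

Let u = w − z = 17.4. δu = √(δw² + δz²) = √(4.84 + 0.00397) = 2.20, so δu/u = 0.127.
Q is then a monomial in u, y, c:
δQ/Q = √((δu/u)² + (3·δy/y)² + (2·δc/c)²) = √(0.0161 + 0.0104 + 0.00556) = 0.179

17.9%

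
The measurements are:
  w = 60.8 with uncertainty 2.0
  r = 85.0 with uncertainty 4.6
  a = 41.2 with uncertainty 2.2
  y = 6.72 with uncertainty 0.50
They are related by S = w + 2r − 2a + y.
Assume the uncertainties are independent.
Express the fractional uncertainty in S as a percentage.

6.71%

Each term contributes (cᵢ δxᵢ)² to (δS)²:
  (δw)² = 4.00;  (2·δr)² = 84.6;  (2·δa)² = 19.4;  (δy)² = 0.250
δS = √(108) = 10.4
S = 155, so δS/S = 10.4/155 = 0.0671.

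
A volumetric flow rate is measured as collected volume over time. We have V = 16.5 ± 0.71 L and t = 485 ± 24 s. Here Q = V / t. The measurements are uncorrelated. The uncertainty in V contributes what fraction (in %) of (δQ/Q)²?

43.1%

(δQ/Q)² = (1·δV/V)² + (-1·δt/t)²
  V term: (1×0.0430)² = 0.00185
  t term: (-1×0.0495)² = 0.00245
Total = 0.00430. Share from V = 0.00185/0.00430 = 0.431.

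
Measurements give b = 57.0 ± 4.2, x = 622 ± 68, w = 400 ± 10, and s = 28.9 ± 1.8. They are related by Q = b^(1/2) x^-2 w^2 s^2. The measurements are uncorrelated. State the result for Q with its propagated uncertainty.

Relative error in a monomial: (δQ/Q)² = Σ (nᵢ · δxᵢ/xᵢ)².
  (½·δb/b)² = (0.5×0.0737)² = 0.00136;  (-2·δx/x)² = (-2×0.109)² = 0.0478;  (2·δw/w)² = (2×0.0250)² = 0.00250;  (2·δs/s)² = (2×0.0623)² = 0.0155
δQ/Q = √(0.0672) = 0.259
Q = 2610, so δQ = 0.259 × 2610 = 676.

2610 ± 676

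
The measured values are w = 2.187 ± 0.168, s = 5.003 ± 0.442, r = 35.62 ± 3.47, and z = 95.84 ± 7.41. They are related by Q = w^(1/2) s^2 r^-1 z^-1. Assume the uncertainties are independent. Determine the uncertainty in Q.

0.00238

Each factor contributes (exponent × relative error)² to (δQ/Q)²:
  (½·δw/w)² = (0.5×0.0768)² = 0.00148;  (2·δs/s)² = (2×0.0883)² = 0.0312;  (-1·δr/r)² = (-1×0.0974)² = 0.00949;  (-1·δz/z)² = (-1×0.0773)² = 0.00598
δQ/Q = √(0.0482) = 0.219
Q = 0.01084, so δQ = 0.219 × 0.01084 = 0.00238.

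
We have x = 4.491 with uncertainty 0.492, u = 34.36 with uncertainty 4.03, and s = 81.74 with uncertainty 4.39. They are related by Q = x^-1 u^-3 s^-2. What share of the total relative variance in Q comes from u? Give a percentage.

84.0%

(δQ/Q)² = (-1·δx/x)² + (-3·δu/u)² + (-2·δs/s)²
  x term: (-1×0.110)² = 0.0120
  u term: (-3×0.117)² = 0.124
  s term: (-2×0.0537)² = 0.0115
Total = 0.147. Share from u = 0.124/0.147 = 0.840.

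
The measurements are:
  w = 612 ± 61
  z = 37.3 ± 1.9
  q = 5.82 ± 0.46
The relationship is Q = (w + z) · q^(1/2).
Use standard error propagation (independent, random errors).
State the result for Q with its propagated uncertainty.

1570 ± 160

Let u = w + z = 649. δu = √(δw² + δz²) = √(3720 + 3.61) = 61.0, so δu/u = 0.0940.
Q is then a monomial in u, q:
δQ/Q = √((δu/u)² + (½·δq/q)²) = √(0.00883 + 0.00156) = 0.102
Q = 1570, so δQ = 0.102 × 1570 = 160.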